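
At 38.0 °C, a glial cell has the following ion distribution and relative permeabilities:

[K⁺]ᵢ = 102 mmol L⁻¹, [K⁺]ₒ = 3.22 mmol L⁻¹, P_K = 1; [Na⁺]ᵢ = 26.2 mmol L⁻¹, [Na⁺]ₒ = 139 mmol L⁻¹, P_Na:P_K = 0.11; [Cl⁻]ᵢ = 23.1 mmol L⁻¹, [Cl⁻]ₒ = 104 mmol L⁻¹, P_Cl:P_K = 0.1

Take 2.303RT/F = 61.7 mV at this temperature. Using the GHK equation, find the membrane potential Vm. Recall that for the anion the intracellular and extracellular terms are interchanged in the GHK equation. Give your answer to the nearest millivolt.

-46 mV

Vm = 61.7 · log₁₀[(Σ P·[cation]ₒ + Σ P·[anion]ᵢ) / (Σ P·[cation]ᵢ + Σ P·[anion]ₒ)]
Numerator = 1×3.22 + 0.11×139 + 0.1×23.1 = 20.82
Denominator = 1×102 + 0.11×26.2 + 0.1×104 = 115.3
Vm = 61.7 · log₁₀(0.1806) = 61.7 × (-0.7433) = -45.86 mV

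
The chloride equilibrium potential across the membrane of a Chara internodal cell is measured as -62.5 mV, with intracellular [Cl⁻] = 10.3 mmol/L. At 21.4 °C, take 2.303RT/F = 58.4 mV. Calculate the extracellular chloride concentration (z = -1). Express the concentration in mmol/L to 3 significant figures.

Nernst: E = (58.4/-1) · log₁₀([out]/[in]), so log₁₀([out]/[in]) = -62.5 × -1 / 58.4 = 1.0702.
[out]/[in] = 10^(1.0702) = 11.75.
[out] = 11.75 × 10.3 = 121.1 mmol/L.

121 mmol/L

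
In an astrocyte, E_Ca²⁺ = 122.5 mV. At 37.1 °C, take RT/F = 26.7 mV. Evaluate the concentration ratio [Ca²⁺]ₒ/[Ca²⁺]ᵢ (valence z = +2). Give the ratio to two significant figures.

ln([out]/[in]) = E·z/(26.7) = 122.5 × 2 / 26.7 = 9.1760
[out]/[in] = e^(9.1760) = 9663

9700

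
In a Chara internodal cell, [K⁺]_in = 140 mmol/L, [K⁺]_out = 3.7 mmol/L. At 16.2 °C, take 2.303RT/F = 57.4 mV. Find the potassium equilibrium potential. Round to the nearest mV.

-91 mV

E = (57.4/z) · log₁₀([K⁺]_out/[K⁺]_in) with z = +1.
= (57.4/1) · log₁₀(3.7/140) = 57.40 · log₁₀(0.02643)
= 57.40 · (-1.5779) = -90.57 mV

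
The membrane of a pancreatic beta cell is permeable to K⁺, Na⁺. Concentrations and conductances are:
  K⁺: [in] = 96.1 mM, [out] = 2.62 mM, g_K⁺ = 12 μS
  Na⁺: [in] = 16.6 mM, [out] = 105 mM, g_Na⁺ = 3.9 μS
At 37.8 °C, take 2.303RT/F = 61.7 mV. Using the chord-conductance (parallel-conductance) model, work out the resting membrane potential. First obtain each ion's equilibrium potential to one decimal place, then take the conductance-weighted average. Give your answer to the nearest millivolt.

-61 mV

E_K⁺ = (61.7/1)·log₁₀(2.62/96.1) = -96.5 mV
E_Na⁺ = (61.7/1)·log₁₀(105/16.6) = 49.4 mV
Vm = (Σ gᵢEᵢ)/(Σ gᵢ) = (12·-96.5 + 3.9·49.4) / (12 + 3.9)
= -965.34 / 15.9 = -60.71 mV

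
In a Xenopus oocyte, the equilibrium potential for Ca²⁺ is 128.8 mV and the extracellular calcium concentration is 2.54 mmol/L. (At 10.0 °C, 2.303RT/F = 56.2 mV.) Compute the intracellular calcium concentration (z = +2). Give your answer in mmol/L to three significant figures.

Nernst: E = (56.2/2) · log₁₀([out]/[in]), so log₁₀([out]/[in]) = 128.8 × 2 / 56.2 = 4.5836.
[out]/[in] = 10^(4.5836) = 3.834e+04.
[in] = 2.54 / 3.834e+04 = 6.625e-05 mmol/L.

0.0000663 mmol/L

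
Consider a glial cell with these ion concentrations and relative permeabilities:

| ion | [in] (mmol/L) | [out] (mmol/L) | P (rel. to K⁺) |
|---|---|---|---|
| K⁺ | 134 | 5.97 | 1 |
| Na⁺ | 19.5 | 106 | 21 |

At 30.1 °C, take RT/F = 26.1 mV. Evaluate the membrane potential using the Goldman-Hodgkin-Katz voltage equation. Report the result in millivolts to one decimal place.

36.9 mV

Vm = 26.1 · ln[(Σ P·[cation]ₒ + Σ P·[anion]ᵢ) / (Σ P·[cation]ᵢ + Σ P·[anion]ₒ)]
Numerator = 1×5.97 + 21×106 = 2232
Denominator = 1×134 + 21×19.5 = 543.5
Vm = 26.1 · ln(4.1067) = 26.1 × (1.4126) = 36.87 mV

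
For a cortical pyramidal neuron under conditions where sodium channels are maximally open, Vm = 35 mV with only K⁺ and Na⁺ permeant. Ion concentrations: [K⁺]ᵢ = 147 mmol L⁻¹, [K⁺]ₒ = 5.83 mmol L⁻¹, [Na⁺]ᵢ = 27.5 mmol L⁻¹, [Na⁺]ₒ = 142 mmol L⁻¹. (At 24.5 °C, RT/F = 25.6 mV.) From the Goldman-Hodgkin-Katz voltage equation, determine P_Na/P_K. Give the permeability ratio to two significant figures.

17

Let α = P_Na/P_K. GHK: Vm = 25.6·ln[(Kₒ + α·Naₒ)/(Kᵢ + α·Naᵢ)].
e^(Vm/25.6) = e^(35.0/25.6) = 3.9243
So 3.9243·(Kᵢ + α·Naᵢ) = Kₒ + α·Naₒ → α = (3.9243·147.0 − 5.83) / (142.0 − 3.9243·27.5)
α = (576.9 − 5.83) / (142.0 − 107.9) = 571/34.08 = 16.76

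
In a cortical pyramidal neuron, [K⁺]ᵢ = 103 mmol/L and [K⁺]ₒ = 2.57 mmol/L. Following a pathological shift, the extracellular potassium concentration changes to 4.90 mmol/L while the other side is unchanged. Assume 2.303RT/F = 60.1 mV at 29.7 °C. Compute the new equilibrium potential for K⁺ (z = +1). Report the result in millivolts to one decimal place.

-79.5 mV

After the shift: [K⁺]_out = 4.90, [K⁺]_in = 103 mmol/L.
E_new = (60.1/1)·log₁₀(4.90/103) = 60.10 · (-1.3226) = -79.49 mV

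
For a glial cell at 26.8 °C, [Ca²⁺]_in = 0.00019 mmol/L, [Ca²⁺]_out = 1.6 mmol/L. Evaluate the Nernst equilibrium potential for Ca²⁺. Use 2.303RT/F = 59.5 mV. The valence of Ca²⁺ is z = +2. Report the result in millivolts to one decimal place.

E = (59.5/z) · log₁₀([Ca²⁺]_out/[Ca²⁺]_in) with z = +2.
= (59.5/2) · log₁₀(1.6/0.00019) = 29.75 · log₁₀(8421)
= 29.75 · (3.9254) = 116.78 mV

116.8 mV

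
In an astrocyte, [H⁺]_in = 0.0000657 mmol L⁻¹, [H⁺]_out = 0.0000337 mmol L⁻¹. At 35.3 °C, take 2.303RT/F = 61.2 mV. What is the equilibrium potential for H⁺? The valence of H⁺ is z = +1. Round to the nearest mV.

E = (61.2/z) · log₁₀([H⁺]_out/[H⁺]_in) with z = +1.
= (61.2/1) · log₁₀(0.0000337/0.0000657) = 61.20 · log₁₀(0.5129)
= 61.20 · (-0.2899) = -17.74 mV

-18 mV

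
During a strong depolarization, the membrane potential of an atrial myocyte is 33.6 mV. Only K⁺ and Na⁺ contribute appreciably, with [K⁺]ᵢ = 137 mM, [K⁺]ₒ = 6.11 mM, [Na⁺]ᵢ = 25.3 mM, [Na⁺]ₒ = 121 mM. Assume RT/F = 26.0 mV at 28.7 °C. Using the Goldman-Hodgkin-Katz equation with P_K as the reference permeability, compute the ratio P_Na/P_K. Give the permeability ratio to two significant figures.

17

Let α = P_Na/P_K. GHK: Vm = 26.0·ln[(Kₒ + α·Naₒ)/(Kᵢ + α·Naᵢ)].
e^(Vm/26.0) = e^(33.6/26.0) = 3.6412
So 3.6412·(Kᵢ + α·Naᵢ) = Kₒ + α·Naₒ → α = (3.6412·137.0 − 6.11) / (121.0 − 3.6412·25.3)
α = (498.8 − 6.11) / (121.0 − 92.12) = 492.7/28.88 = 17.06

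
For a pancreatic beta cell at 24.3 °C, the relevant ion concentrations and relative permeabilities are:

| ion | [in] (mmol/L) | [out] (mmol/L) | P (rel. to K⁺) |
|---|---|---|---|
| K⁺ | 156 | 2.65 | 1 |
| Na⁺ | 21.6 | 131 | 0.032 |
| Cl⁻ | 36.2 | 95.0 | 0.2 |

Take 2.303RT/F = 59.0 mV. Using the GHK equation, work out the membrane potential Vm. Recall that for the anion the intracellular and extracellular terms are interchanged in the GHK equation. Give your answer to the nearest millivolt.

Vm = 59.0 · log₁₀[(Σ P·[cation]ₒ + Σ P·[anion]ᵢ) / (Σ P·[cation]ᵢ + Σ P·[anion]ₒ)]
Numerator = 1×2.65 + 0.032×131 + 0.2×36.2 = 14.08
Denominator = 1×156 + 0.032×21.6 + 0.2×95.0 = 175.7
Vm = 59.0 · log₁₀(0.080152) = 59.0 × (-1.0961) = -64.67 mV

-65 mV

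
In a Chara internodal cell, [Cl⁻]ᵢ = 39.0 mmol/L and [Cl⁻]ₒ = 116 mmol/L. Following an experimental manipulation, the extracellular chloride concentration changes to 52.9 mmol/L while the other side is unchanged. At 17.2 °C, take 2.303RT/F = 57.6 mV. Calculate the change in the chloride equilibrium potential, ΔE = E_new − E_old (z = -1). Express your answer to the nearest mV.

20 mV

E_old = (57.6/-1)·log₁₀(116/39.0) = -27.27 mV
E_new = (57.6/-1)·log₁₀(52.9/39.0) = -7.63 mV
ΔE = -7.63 − (-27.27) = 19.64 mV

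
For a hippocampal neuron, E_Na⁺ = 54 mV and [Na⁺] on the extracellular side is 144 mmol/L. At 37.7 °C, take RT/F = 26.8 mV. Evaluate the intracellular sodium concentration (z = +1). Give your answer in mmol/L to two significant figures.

Nernst: E = (26.8/1) · ln([out]/[in]), so ln([out]/[in]) = 54.0 × 1 / 26.8 = 2.0149.
[out]/[in] = e^(2.0149) = 7.5.
[in] = 144 / 7.5 = 19.2 mmol/L.

19 mmol/L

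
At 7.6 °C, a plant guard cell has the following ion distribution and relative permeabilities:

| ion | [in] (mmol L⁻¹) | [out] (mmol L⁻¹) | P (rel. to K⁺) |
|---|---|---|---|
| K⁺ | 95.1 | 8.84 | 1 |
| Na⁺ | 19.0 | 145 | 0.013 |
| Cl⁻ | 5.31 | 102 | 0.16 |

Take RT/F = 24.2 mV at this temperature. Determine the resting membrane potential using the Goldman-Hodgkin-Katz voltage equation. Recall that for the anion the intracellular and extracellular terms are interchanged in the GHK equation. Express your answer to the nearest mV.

Vm = 24.2 · ln[(Σ P·[cation]ₒ + Σ P·[anion]ᵢ) / (Σ P·[cation]ᵢ + Σ P·[anion]ₒ)]
Numerator = 1×8.84 + 0.013×145 + 0.16×5.31 = 11.57
Denominator = 1×95.1 + 0.013×19.0 + 0.16×102 = 111.7
Vm = 24.2 · ln(0.10365) = 24.2 × (-2.2667) = -54.85 mV

-55 mV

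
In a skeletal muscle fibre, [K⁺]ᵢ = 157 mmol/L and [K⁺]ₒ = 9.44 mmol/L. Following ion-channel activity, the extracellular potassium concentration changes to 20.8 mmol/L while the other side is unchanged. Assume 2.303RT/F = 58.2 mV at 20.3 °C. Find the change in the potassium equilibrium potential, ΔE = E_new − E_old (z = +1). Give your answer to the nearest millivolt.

E_old = (58.2/1)·log₁₀(9.44/157) = -71.06 mV
E_new = (58.2/1)·log₁₀(20.8/157) = -51.09 mV
ΔE = -51.09 − (-71.06) = 19.97 mV

20 mV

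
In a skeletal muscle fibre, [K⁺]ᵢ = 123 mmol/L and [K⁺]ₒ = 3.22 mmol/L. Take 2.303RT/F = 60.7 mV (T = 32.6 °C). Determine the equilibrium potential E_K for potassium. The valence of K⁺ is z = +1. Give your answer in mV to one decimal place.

-96.0 mV

E = (60.7/z) · log₁₀([K⁺]_out/[K⁺]_in) with z = +1.
= (60.7/1) · log₁₀(3.22/123) = 60.70 · log₁₀(0.02618)
= 60.70 · (-1.5820) = -96.03 mV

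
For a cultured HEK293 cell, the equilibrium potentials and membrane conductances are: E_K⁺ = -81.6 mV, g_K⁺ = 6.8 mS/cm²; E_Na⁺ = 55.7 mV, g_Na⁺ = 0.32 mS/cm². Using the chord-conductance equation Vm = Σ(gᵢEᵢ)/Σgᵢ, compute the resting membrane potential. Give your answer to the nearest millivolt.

-75 mV

Σ gᵢEᵢ = 6.8·(-81.6) + 0.32·(55.7) = -537.06
Σ gᵢ = 6.8 + 0.32 = 7.12
Vm = -537.06 / 7.12 = -75.43 mV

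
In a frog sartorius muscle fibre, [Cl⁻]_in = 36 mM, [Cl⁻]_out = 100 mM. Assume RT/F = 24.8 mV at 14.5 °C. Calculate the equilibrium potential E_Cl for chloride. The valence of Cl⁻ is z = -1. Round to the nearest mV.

E = (24.8/z) · ln([Cl⁻]_out/[Cl⁻]_in) with z = -1.
For an anion, dividing by z = -1 reverses the sign.
= (24.8/-1) · ln(100/36) = -24.80 · ln(2.778)
= -24.80 · (1.0217) = -25.34 mV

-25 mV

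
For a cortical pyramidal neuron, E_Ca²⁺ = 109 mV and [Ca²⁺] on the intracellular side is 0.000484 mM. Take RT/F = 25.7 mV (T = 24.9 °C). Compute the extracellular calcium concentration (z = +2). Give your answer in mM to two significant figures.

2.3 mM

Nernst: E = (25.7/2) · ln([out]/[in]), so ln([out]/[in]) = 109.0 × 2 / 25.7 = 8.4825.
[out]/[in] = e^(8.4825) = 4829.
[out] = 4829 × 0.000484 = 2.337 mM.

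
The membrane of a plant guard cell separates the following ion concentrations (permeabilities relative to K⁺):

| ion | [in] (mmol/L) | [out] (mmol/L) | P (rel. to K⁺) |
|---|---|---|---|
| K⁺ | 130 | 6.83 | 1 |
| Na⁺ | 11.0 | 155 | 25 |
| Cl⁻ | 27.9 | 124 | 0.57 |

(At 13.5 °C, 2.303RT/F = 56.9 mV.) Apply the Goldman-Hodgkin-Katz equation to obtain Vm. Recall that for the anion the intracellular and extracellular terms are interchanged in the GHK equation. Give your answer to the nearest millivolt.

Vm = 56.9 · log₁₀[(Σ P·[cation]ₒ + Σ P·[anion]ᵢ) / (Σ P·[cation]ᵢ + Σ P·[anion]ₒ)]
Numerator = 1×6.83 + 25×155 + 0.57×27.9 = 3898
Denominator = 1×130 + 25×11.0 + 0.57×124 = 475.7
Vm = 56.9 · log₁₀(8.194) = 56.9 × (0.9135) = 51.98 mV

52 mV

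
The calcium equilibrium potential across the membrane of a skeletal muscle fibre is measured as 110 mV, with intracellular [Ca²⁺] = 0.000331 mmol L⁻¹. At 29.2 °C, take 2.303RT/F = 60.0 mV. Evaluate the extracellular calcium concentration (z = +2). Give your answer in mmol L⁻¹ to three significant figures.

1.54 mmol L⁻¹

Nernst: E = (60.0/2) · log₁₀([out]/[in]), so log₁₀([out]/[in]) = 110.0 × 2 / 60.0 = 3.6667.
[out]/[in] = 10^(3.6667) = 4642.
[out] = 4642 × 0.000331 = 1.536 mmol L⁻¹.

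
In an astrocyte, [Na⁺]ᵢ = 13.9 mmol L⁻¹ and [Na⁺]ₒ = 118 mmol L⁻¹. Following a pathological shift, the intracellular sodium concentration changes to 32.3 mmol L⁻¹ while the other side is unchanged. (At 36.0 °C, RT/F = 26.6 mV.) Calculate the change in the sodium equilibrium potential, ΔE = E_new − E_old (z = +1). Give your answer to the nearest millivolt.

E_old = (26.6/1)·ln(118/13.9) = 56.89 mV
E_new = (26.6/1)·ln(118/32.3) = 34.46 mV
ΔE = 34.46 − (56.89) = -22.43 mV

-22 mV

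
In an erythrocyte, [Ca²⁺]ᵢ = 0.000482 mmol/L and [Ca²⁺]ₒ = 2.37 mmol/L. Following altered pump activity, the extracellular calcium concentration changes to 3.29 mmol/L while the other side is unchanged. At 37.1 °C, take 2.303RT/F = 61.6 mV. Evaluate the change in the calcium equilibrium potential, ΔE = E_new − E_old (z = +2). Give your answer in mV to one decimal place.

4.4 mV

E_old = (61.6/2)·log₁₀(2.37/0.000482) = 113.70 mV
E_new = (61.6/2)·log₁₀(3.29/0.000482) = 118.09 mV
ΔE = 118.09 − (113.70) = 4.39 mV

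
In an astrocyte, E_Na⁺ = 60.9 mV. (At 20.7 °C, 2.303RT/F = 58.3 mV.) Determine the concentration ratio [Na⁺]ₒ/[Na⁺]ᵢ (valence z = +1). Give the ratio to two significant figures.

11

log₁₀([out]/[in]) = E·z/(58.3) = 60.9 × 1 / 58.3 = 1.0446
[out]/[in] = 10^(1.0446) = 11.08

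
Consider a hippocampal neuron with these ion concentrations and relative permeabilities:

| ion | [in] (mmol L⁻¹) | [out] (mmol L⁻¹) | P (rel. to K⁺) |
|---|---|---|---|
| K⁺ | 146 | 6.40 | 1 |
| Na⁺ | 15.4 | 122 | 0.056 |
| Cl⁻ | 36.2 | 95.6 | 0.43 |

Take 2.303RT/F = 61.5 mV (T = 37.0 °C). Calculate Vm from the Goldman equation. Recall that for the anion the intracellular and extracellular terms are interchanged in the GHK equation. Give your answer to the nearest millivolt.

-50 mV

Vm = 61.5 · log₁₀[(Σ P·[cation]ₒ + Σ P·[anion]ᵢ) / (Σ P·[cation]ᵢ + Σ P·[anion]ₒ)]
Numerator = 1×6.40 + 0.056×122 + 0.43×36.2 = 28.8
Denominator = 1×146 + 0.056×15.4 + 0.43×95.6 = 188
Vm = 61.5 · log₁₀(0.1532) = 61.5 × (-0.8147) = -50.11 mV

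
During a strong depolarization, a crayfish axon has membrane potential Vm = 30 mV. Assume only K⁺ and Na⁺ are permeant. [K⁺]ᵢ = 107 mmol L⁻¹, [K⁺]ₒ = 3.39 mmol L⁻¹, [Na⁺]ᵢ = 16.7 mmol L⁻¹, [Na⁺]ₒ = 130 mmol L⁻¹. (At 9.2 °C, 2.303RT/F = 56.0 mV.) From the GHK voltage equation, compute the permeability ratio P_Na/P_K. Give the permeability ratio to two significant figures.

5.0

Let α = P_Na/P_K. GHK: Vm = 56.0·log₁₀[(Kₒ + α·Naₒ)/(Kᵢ + α·Naᵢ)].
10^(Vm/56.0) = 10^(30.0/56.0) = 3.4333
So 3.4333·(Kᵢ + α·Naᵢ) = Kₒ + α·Naₒ → α = (3.4333·107.0 − 3.39) / (130.0 − 3.4333·16.7)
α = (367.4 − 3.39) / (130.0 − 57.34) = 364/72.66 = 5.009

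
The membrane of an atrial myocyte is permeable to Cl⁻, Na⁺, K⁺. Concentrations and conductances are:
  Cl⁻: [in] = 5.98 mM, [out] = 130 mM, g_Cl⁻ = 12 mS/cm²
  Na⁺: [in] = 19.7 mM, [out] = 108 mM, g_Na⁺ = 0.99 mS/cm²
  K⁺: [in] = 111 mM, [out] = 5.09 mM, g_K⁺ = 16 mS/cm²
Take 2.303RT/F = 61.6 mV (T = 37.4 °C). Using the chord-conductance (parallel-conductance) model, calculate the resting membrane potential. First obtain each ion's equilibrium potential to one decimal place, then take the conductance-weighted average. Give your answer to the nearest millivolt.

-78 mV

E_Cl⁻ = (61.6/-1)·log₁₀(130/5.98) = -82.4 mV
E_Na⁺ = (61.6/1)·log₁₀(108/19.7) = 45.5 mV
E_K⁺ = (61.6/1)·log₁₀(5.09/111) = -82.5 mV
Vm = (Σ gᵢEᵢ)/(Σ gᵢ) = (12·-82.4 + 0.99·45.5 + 16·-82.5) / (12 + 0.99 + 16)
= -2263.76 / 28.99 = -78.09 mV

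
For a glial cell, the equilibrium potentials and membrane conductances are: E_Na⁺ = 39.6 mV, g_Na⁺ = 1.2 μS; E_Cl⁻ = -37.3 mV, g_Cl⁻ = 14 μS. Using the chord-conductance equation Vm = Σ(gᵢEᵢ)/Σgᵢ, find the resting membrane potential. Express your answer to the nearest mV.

Σ gᵢEᵢ = 1.2·(39.6) + 14·(-37.3) = -474.68
Σ gᵢ = 1.2 + 14 = 15.2
Vm = -474.68 / 15.2 = -31.23 mV

-31 mV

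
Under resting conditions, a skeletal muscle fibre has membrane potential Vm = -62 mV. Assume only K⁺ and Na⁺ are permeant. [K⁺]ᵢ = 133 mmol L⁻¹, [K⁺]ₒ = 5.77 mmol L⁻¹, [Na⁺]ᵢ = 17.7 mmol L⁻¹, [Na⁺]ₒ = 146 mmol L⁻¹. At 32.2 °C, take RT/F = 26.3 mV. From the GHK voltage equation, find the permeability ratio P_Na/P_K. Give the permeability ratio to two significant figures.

Let α = P_Na/P_K. GHK: Vm = 26.3·ln[(Kₒ + α·Naₒ)/(Kᵢ + α·Naᵢ)].
e^(Vm/26.3) = e^(-62.0/26.3) = 0.094665
So 0.094665·(Kᵢ + α·Naᵢ) = Kₒ + α·Naₒ → α = (0.094665·133.0 − 5.77) / (146.0 − 0.094665·17.7)
α = (12.59 − 5.77) / (146.0 − 1.676) = 6.82/144.3 = 0.04726

0.047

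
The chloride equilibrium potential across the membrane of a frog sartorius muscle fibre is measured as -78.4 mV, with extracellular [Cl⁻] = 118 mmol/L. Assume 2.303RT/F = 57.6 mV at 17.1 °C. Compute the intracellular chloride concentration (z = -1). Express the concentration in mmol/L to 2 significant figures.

5.1 mmol/L

Nernst: E = (57.6/-1) · log₁₀([out]/[in]), so log₁₀([out]/[in]) = -78.4 × -1 / 57.6 = 1.3611.
[out]/[in] = 10^(1.3611) = 22.97.
[in] = 118 / 22.97 = 5.138 mmol/L.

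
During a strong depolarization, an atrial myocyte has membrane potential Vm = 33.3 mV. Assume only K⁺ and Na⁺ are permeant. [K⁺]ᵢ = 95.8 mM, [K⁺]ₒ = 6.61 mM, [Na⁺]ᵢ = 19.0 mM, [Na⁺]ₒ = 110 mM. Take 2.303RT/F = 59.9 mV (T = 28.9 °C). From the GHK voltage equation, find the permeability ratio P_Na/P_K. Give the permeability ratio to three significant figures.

Let α = P_Na/P_K. GHK: Vm = 59.9·log₁₀[(Kₒ + α·Naₒ)/(Kᵢ + α·Naᵢ)].
10^(Vm/59.9) = 10^(33.3/59.9) = 3.5969
So 3.5969·(Kᵢ + α·Naᵢ) = Kₒ + α·Naₒ → α = (3.5969·95.8 − 6.61) / (110.0 − 3.5969·19.0)
α = (344.6 − 6.61) / (110.0 − 68.34) = 338/41.66 = 8.113

8.11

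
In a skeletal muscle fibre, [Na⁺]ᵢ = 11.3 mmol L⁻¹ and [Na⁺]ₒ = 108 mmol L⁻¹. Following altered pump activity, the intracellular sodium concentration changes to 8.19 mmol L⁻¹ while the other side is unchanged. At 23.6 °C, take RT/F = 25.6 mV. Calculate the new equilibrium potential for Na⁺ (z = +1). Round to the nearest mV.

After the shift: [Na⁺]_out = 108, [Na⁺]_in = 8.19 mmol L⁻¹.
E_new = (25.6/1)·ln(108/8.19) = 25.60 · (2.5792) = 66.03 mV

66 mV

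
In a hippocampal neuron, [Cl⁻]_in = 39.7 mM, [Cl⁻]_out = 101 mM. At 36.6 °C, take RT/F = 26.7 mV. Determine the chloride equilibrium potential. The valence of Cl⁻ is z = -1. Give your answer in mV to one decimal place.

-24.9 mV

E = (26.7/z) · ln([Cl⁻]_out/[Cl⁻]_in) with z = -1.
For an anion, dividing by z = -1 reverses the sign.
= (26.7/-1) · ln(101/39.7) = -26.70 · ln(2.544)
= -26.70 · (0.9338) = -24.93 mV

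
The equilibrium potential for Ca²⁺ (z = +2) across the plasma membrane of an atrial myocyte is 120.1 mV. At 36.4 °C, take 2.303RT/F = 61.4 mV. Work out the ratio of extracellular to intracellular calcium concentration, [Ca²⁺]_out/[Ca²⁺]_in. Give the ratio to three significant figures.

8170

log₁₀([out]/[in]) = E·z/(61.4) = 120.1 × 2 / 61.4 = 3.9121
[out]/[in] = 10^(3.9121) = 8167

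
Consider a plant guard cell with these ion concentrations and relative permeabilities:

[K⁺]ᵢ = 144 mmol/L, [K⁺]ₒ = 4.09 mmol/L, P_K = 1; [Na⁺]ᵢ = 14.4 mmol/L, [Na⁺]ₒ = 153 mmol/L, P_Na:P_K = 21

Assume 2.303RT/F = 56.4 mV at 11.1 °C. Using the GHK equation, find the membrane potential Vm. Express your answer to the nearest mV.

Vm = 56.4 · log₁₀[(Σ P·[cation]ₒ + Σ P·[anion]ᵢ) / (Σ P·[cation]ᵢ + Σ P·[anion]ₒ)]
Numerator = 1×4.09 + 21×153 = 3217
Denominator = 1×144 + 21×14.4 = 446.4
Vm = 56.4 · log₁₀(7.2067) = 56.4 × (0.8577) = 48.38 mV

48 mV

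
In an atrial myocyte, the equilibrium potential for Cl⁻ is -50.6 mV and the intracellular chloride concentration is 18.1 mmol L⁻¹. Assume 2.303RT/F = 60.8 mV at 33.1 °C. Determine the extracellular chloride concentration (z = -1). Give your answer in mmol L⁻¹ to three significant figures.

123 mmol L⁻¹

Nernst: E = (60.8/-1) · log₁₀([out]/[in]), so log₁₀([out]/[in]) = -50.6 × -1 / 60.8 = 0.8322.
[out]/[in] = 10^(0.8322) = 6.796.
[out] = 6.796 × 18.1 = 123 mmol L⁻¹.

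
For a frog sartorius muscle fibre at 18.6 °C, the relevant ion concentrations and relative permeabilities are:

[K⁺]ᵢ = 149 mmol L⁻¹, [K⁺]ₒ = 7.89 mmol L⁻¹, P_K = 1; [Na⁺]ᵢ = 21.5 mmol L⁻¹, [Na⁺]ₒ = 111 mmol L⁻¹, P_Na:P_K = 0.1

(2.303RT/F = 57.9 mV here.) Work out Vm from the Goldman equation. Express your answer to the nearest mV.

Vm = 57.9 · log₁₀[(Σ P·[cation]ₒ + Σ P·[anion]ᵢ) / (Σ P·[cation]ᵢ + Σ P·[anion]ₒ)]
Numerator = 1×7.89 + 0.1×111 = 18.99
Denominator = 1×149 + 0.1×21.5 = 151.2
Vm = 57.9 · log₁₀(0.12564) = 57.9 × (-0.9009) = -52.16 mV

-52 mV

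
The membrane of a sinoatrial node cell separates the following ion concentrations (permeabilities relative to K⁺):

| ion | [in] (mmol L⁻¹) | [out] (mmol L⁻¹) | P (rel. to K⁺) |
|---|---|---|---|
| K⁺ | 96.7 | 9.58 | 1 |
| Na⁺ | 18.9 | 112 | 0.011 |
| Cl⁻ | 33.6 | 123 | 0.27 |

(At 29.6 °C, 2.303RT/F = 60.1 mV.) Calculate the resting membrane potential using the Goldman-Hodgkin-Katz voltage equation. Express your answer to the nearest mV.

-49 mV

Vm = 60.1 · log₁₀[(Σ P·[cation]ₒ + Σ P·[anion]ᵢ) / (Σ P·[cation]ᵢ + Σ P·[anion]ₒ)]
Numerator = 1×9.58 + 0.011×112 + 0.27×33.6 = 19.88
Denominator = 1×96.7 + 0.011×18.9 + 0.27×123 = 130.1
Vm = 60.1 · log₁₀(0.15282) = 60.1 × (-0.8158) = -49.03 mV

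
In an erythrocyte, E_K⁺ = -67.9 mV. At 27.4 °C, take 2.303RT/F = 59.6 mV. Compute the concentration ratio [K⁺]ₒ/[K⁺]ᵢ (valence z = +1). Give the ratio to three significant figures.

log₁₀([out]/[in]) = E·z/(59.6) = -67.9 × 1 / 59.6 = -1.1393
[out]/[in] = 10^(-1.1393) = 0.07257

0.0726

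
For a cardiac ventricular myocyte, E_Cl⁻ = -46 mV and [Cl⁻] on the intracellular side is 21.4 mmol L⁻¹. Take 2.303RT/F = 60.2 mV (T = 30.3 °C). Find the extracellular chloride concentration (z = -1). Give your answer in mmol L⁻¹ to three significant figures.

Nernst: E = (60.2/-1) · log₁₀([out]/[in]), so log₁₀([out]/[in]) = -46.0 × -1 / 60.2 = 0.7641.
[out]/[in] = 10^(0.7641) = 5.809.
[out] = 5.809 × 21.4 = 124.3 mmol L⁻¹.

124 mmol L⁻¹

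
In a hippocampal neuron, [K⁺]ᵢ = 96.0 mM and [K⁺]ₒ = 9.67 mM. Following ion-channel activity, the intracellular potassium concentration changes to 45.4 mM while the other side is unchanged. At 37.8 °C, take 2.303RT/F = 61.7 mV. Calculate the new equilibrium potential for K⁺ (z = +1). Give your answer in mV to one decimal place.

After the shift: [K⁺]_out = 9.67, [K⁺]_in = 45.4 mM.
E_new = (61.7/1)·log₁₀(9.67/45.4) = 61.70 · (-0.6716) = -41.44 mV

-41.4 mV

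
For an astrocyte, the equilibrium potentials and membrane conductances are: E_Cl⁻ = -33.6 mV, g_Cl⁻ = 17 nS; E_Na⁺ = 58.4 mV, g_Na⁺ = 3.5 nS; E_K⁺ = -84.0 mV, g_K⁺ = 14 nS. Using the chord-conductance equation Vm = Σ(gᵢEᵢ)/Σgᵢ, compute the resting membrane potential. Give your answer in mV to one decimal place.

-44.7 mV

Σ gᵢEᵢ = 17·(-33.6) + 3.5·(58.4) + 14·(-84.0) = -1542.80
Σ gᵢ = 17 + 3.5 + 14 = 34.5
Vm = -1542.80 / 34.5 = -44.72 mV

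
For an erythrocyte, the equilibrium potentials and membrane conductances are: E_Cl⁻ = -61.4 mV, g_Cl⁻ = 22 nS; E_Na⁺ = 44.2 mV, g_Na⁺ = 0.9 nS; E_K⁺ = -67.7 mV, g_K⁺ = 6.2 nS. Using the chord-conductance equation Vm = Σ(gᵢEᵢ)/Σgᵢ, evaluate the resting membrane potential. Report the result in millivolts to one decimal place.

-59.5 mV

Σ gᵢEᵢ = 22·(-61.4) + 0.9·(44.2) + 6.2·(-67.7) = -1730.76
Σ gᵢ = 22 + 0.9 + 6.2 = 29.1
Vm = -1730.76 / 29.1 = -59.48 mV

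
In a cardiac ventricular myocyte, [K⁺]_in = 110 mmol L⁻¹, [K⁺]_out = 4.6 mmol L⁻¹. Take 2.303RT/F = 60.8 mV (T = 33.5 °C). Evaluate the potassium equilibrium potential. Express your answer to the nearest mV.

-84 mV

E = (60.8/z) · log₁₀([K⁺]_out/[K⁺]_in) with z = +1.
= (60.8/1) · log₁₀(4.6/110) = 60.80 · log₁₀(0.04182)
= 60.80 · (-1.3786) = -83.82 mV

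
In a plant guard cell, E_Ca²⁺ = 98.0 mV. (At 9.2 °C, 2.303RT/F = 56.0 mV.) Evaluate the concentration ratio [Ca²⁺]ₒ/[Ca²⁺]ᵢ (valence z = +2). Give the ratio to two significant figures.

3200

log₁₀([out]/[in]) = E·z/(56.0) = 98.0 × 2 / 56.0 = 3.5000
[out]/[in] = 10^(3.5000) = 3162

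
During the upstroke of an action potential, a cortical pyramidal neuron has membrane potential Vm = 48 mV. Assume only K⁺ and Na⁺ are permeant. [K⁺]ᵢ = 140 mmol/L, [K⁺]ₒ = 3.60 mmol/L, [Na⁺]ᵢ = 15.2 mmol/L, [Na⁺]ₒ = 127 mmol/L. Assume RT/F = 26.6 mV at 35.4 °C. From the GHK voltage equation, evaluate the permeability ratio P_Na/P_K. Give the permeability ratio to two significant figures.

24

Let α = P_Na/P_K. GHK: Vm = 26.6·ln[(Kₒ + α·Naₒ)/(Kᵢ + α·Naᵢ)].
e^(Vm/26.6) = e^(48.0/26.6) = 6.077
So 6.077·(Kᵢ + α·Naᵢ) = Kₒ + α·Naₒ → α = (6.077·140.0 − 3.6) / (127.0 − 6.077·15.2)
α = (850.8 − 3.6) / (127.0 − 92.37) = 847.2/34.63 = 24.46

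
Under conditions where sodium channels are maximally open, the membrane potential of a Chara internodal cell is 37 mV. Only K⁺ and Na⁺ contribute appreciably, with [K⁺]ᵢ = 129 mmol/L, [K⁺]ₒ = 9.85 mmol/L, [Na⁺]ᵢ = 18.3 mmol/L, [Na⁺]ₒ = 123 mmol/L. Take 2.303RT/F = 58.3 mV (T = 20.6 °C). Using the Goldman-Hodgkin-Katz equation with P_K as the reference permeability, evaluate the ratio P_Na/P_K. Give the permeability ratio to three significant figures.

12.4

Let α = P_Na/P_K. GHK: Vm = 58.3·log₁₀[(Kₒ + α·Naₒ)/(Kᵢ + α·Naᵢ)].
10^(Vm/58.3) = 10^(37.0/58.3) = 4.3117
So 4.3117·(Kᵢ + α·Naᵢ) = Kₒ + α·Naₒ → α = (4.3117·129.0 − 9.85) / (123.0 − 4.3117·18.3)
α = (556.2 − 9.85) / (123.0 − 78.9) = 546.4/44.1 = 12.39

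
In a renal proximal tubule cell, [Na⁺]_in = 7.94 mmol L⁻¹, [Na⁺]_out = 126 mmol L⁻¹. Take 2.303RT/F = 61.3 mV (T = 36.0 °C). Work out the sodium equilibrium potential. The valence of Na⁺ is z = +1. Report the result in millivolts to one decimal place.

73.6 mV

E = (61.3/z) · log₁₀([Na⁺]_out/[Na⁺]_in) with z = +1.
= (61.3/1) · log₁₀(126/7.94) = 61.30 · log₁₀(15.87)
= 61.30 · (1.2006) = 73.59 mV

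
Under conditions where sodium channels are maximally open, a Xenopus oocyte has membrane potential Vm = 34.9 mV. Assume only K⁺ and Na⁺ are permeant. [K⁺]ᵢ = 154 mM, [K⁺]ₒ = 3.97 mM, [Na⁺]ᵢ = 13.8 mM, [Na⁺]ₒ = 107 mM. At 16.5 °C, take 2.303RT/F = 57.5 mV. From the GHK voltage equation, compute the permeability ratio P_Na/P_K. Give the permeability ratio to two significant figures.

12

Let α = P_Na/P_K. GHK: Vm = 57.5·log₁₀[(Kₒ + α·Naₒ)/(Kᵢ + α·Naᵢ)].
10^(Vm/57.5) = 10^(34.9/57.5) = 4.0454
So 4.0454·(Kᵢ + α·Naᵢ) = Kₒ + α·Naₒ → α = (4.0454·154.0 − 3.97) / (107.0 − 4.0454·13.8)
α = (623 − 3.97) / (107.0 − 55.83) = 619/51.17 = 12.1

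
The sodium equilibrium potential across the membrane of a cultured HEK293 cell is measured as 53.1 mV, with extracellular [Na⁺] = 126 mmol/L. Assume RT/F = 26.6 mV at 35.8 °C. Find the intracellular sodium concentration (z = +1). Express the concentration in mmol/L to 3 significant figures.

17.1 mmol/L

Nernst: E = (26.6/1) · ln([out]/[in]), so ln([out]/[in]) = 53.1 × 1 / 26.6 = 1.9962.
[out]/[in] = e^(1.9962) = 7.361.
[in] = 126 / 7.361 = 17.12 mmol/L.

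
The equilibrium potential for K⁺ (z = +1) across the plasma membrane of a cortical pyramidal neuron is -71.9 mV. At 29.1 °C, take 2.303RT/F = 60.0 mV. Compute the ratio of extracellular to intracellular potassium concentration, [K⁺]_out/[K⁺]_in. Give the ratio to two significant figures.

0.063

log₁₀([out]/[in]) = E·z/(60.0) = -71.9 × 1 / 60.0 = -1.1983
[out]/[in] = 10^(-1.1983) = 0.06334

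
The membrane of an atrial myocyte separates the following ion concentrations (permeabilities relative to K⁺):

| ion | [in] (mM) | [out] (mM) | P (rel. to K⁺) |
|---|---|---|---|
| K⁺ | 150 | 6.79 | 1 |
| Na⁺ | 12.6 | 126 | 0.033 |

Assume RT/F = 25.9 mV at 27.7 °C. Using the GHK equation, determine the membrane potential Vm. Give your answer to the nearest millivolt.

Vm = 25.9 · ln[(Σ P·[cation]ₒ + Σ P·[anion]ᵢ) / (Σ P·[cation]ᵢ + Σ P·[anion]ₒ)]
Numerator = 1×6.79 + 0.033×126 = 10.95
Denominator = 1×150 + 0.033×12.6 = 150.4
Vm = 25.9 · ln(0.072785) = 25.9 × (-2.6202) = -67.86 mV

-68 mV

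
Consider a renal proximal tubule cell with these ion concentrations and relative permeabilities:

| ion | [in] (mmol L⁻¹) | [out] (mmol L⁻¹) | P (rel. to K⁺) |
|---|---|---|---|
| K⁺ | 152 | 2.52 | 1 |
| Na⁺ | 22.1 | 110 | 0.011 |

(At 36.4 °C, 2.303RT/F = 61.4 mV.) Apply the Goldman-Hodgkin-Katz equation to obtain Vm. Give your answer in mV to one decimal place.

-98.9 mV

Vm = 61.4 · log₁₀[(Σ P·[cation]ₒ + Σ P·[anion]ᵢ) / (Σ P·[cation]ᵢ + Σ P·[anion]ₒ)]
Numerator = 1×2.52 + 0.011×110 = 3.73
Denominator = 1×152 + 0.011×22.1 = 152.2
Vm = 61.4 · log₁₀(0.0245) = 61.4 × (-1.6108) = -98.90 mV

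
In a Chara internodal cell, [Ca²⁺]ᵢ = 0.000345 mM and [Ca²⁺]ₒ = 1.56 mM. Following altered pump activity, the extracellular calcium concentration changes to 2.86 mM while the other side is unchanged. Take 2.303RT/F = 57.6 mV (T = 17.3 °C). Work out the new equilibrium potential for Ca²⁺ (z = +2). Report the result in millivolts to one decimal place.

After the shift: [Ca²⁺]_out = 2.86, [Ca²⁺]_in = 0.000345 mM.
E_new = (57.6/2)·log₁₀(2.86/0.000345) = 28.80 · (3.9185) = 112.85 mV

112.9 mV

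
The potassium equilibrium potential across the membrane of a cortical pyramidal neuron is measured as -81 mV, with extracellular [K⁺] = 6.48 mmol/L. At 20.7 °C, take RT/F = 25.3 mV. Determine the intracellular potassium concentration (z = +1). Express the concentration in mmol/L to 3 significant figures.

Nernst: E = (25.3/1) · ln([out]/[in]), so ln([out]/[in]) = -81.0 × 1 / 25.3 = -3.2016.
[out]/[in] = e^(-3.2016) = 0.0407.
[in] = 6.48 / 0.0407 = 159.2 mmol/L.

159 mmol/L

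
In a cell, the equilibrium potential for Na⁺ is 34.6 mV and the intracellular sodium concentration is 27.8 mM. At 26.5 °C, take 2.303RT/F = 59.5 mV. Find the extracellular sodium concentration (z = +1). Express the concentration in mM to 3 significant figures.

Nernst: E = (59.5/1) · log₁₀([out]/[in]), so log₁₀([out]/[in]) = 34.6 × 1 / 59.5 = 0.5815.
[out]/[in] = 10^(0.5815) = 3.815.
[out] = 3.815 × 27.8 = 106.1 mM.

106 mM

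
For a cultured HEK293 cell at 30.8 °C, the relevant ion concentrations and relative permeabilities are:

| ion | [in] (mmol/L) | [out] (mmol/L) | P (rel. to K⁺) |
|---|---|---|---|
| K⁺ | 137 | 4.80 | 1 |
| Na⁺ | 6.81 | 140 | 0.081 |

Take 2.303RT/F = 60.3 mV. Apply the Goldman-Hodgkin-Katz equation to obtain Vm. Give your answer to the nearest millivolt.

Vm = 60.3 · log₁₀[(Σ P·[cation]ₒ + Σ P·[anion]ᵢ) / (Σ P·[cation]ᵢ + Σ P·[anion]ₒ)]
Numerator = 1×4.80 + 0.081×140 = 16.14
Denominator = 1×137 + 0.081×6.81 = 137.6
Vm = 60.3 · log₁₀(0.11734) = 60.3 × (-0.9306) = -56.11 mV

-56 mV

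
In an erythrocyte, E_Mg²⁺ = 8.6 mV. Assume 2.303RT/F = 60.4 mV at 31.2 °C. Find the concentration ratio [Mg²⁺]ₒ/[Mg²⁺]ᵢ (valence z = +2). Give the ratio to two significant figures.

1.9

log₁₀([out]/[in]) = E·z/(60.4) = 8.6 × 2 / 60.4 = 0.2848
[out]/[in] = 10^(0.2848) = 1.926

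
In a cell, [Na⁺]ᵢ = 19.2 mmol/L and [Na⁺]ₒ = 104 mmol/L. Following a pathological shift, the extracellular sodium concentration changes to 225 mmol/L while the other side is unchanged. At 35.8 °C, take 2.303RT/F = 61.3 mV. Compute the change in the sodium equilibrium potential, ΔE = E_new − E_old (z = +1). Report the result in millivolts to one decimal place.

20.5 mV

E_old = (61.3/1)·log₁₀(104/19.2) = 44.98 mV
E_new = (61.3/1)·log₁₀(225/19.2) = 65.52 mV
ΔE = 65.52 − (44.98) = 20.54 mV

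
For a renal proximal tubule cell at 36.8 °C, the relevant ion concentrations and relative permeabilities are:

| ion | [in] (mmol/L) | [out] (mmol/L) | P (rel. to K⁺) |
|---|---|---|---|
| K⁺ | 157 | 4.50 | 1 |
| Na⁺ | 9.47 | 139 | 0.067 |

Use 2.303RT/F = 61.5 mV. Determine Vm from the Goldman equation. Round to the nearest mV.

Vm = 61.5 · log₁₀[(Σ P·[cation]ₒ + Σ P·[anion]ᵢ) / (Σ P·[cation]ᵢ + Σ P·[anion]ₒ)]
Numerator = 1×4.50 + 0.067×139 = 13.81
Denominator = 1×157 + 0.067×9.47 = 157.6
Vm = 61.5 · log₁₀(0.087627) = 61.5 × (-1.0574) = -65.03 mV

-65 mV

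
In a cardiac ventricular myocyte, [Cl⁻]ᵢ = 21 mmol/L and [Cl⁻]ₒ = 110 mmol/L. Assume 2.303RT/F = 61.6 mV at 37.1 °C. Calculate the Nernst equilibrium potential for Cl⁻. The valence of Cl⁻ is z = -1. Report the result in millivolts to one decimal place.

-44.3 mV

E = (61.6/z) · log₁₀([Cl⁻]_out/[Cl⁻]_in) with z = -1.
For an anion, dividing by z = -1 reverses the sign.
= (61.6/-1) · log₁₀(110/21) = -61.60 · log₁₀(5.238)
= -61.60 · (0.7192) = -44.30 mV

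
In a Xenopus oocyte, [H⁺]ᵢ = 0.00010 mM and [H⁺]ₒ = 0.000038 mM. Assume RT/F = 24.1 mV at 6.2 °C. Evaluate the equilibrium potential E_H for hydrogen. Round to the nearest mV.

E = (24.1/z) · ln([H⁺]_out/[H⁺]_in) with z = +1.
= (24.1/1) · ln(0.000038/0.00010) = 24.10 · ln(0.38)
= 24.10 · (-0.9676) = -23.32 mV

-23 mV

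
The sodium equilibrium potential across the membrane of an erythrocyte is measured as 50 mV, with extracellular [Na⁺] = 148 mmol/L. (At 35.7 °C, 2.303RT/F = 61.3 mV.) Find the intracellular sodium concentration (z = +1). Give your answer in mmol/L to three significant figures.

Nernst: E = (61.3/1) · log₁₀([out]/[in]), so log₁₀([out]/[in]) = 50.0 × 1 / 61.3 = 0.8157.
[out]/[in] = 10^(0.8157) = 6.541.
[in] = 148 / 6.541 = 22.63 mmol/L.

22.6 mmol/L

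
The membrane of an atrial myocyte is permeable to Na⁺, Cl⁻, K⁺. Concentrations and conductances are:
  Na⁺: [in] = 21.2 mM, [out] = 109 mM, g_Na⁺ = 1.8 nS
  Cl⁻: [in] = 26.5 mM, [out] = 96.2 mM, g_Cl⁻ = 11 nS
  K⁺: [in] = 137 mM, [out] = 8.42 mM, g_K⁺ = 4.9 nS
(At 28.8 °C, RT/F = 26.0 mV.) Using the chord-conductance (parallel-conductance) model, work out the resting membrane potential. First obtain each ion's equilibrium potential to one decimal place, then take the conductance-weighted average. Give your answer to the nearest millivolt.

-37 mV

E_Na⁺ = (26.0/1)·ln(109/21.2) = 42.6 mV
E_Cl⁻ = (26.0/-1)·ln(96.2/26.5) = -33.5 mV
E_K⁺ = (26.0/1)·ln(8.42/137) = -72.5 mV
Vm = (Σ gᵢEᵢ)/(Σ gᵢ) = (1.8·42.6 + 11·-33.5 + 4.9·-72.5) / (1.8 + 11 + 4.9)
= -647.07 / 17.7 = -36.56 mV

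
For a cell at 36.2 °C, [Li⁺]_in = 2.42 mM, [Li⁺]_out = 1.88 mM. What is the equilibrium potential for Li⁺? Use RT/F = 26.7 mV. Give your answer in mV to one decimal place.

-6.7 mV

E = (26.7/z) · ln([Li⁺]_out/[Li⁺]_in) with z = +1.
= (26.7/1) · ln(1.88/2.42) = 26.70 · ln(0.7769)
= 26.70 · (-0.2525) = -6.74 mV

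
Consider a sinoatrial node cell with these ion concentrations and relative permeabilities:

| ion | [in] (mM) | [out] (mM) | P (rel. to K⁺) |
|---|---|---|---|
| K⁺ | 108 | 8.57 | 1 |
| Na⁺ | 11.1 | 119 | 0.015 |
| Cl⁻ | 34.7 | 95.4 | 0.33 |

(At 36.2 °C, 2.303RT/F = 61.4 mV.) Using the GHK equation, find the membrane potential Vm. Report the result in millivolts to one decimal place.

-49.5 mV

Vm = 61.4 · log₁₀[(Σ P·[cation]ₒ + Σ P·[anion]ᵢ) / (Σ P·[cation]ᵢ + Σ P·[anion]ₒ)]
Numerator = 1×8.57 + 0.015×119 + 0.33×34.7 = 21.81
Denominator = 1×108 + 0.015×11.1 + 0.33×95.4 = 139.6
Vm = 61.4 · log₁₀(0.15615) = 61.4 × (-0.8065) = -49.52 mV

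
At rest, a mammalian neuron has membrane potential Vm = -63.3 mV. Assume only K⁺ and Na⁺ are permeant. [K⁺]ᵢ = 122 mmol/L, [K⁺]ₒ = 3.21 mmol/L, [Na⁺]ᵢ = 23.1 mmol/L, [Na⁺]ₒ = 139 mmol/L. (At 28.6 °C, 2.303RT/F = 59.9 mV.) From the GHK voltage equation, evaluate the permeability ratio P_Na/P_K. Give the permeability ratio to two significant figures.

0.055

Let α = P_Na/P_K. GHK: Vm = 59.9·log₁₀[(Kₒ + α·Naₒ)/(Kᵢ + α·Naᵢ)].
10^(Vm/59.9) = 10^(-63.3/59.9) = 0.087748
So 0.087748·(Kᵢ + α·Naᵢ) = Kₒ + α·Naₒ → α = (0.087748·122.0 − 3.21) / (139.0 − 0.087748·23.1)
α = (10.71 − 3.21) / (139.0 − 2.027) = 7.495/137 = 0.05472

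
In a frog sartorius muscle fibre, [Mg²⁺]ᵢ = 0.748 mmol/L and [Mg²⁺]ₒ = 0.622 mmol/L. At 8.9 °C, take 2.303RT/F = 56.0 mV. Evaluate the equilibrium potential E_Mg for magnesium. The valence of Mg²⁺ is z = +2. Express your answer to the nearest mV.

-2 mV

E = (56.0/z) · log₁₀([Mg²⁺]_out/[Mg²⁺]_in) with z = +2.
= (56.0/2) · log₁₀(0.622/0.748) = 28.00 · log₁₀(0.8316)
= 28.00 · (-0.0801) = -2.24 mV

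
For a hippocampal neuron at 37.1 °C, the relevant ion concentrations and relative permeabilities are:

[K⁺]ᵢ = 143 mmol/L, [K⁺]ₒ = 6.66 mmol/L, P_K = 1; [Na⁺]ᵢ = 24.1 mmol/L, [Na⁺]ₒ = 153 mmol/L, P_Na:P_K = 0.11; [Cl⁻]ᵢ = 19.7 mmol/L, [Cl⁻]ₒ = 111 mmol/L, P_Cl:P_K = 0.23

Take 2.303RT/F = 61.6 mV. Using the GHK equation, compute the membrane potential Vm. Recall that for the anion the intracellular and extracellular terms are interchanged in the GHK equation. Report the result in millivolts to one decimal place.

Vm = 61.6 · log₁₀[(Σ P·[cation]ₒ + Σ P·[anion]ᵢ) / (Σ P·[cation]ᵢ + Σ P·[anion]ₒ)]
Numerator = 1×6.66 + 0.11×153 + 0.23×19.7 = 28.02
Denominator = 1×143 + 0.11×24.1 + 0.23×111 = 171.2
Vm = 61.6 · log₁₀(0.16369) = 61.6 × (-0.7860) = -48.42 mV

-48.4 mV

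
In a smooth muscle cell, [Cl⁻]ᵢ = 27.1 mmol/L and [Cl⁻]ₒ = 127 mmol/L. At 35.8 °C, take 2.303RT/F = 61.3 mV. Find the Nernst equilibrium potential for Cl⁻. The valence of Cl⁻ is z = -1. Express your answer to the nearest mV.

E = (61.3/z) · log₁₀([Cl⁻]_out/[Cl⁻]_in) with z = -1.
For an anion, dividing by z = -1 reverses the sign.
= (61.3/-1) · log₁₀(127/27.1) = -61.30 · log₁₀(4.686)
= -61.30 · (0.6708) = -41.12 mV

-41 mV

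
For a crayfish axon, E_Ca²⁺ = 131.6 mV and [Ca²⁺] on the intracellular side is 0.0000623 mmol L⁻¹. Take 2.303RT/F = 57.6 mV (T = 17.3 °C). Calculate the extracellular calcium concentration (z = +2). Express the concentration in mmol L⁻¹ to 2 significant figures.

2.3 mmol L⁻¹

Nernst: E = (57.6/2) · log₁₀([out]/[in]), so log₁₀([out]/[in]) = 131.6 × 2 / 57.6 = 4.5694.
[out]/[in] = 10^(4.5694) = 3.711e+04.
[out] = 3.711e+04 × 0.0000623 = 2.312 mmol L⁻¹.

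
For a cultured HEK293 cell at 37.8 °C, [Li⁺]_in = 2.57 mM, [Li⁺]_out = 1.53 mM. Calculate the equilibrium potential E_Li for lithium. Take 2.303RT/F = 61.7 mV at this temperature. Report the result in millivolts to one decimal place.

E = (61.7/z) · log₁₀([Li⁺]_out/[Li⁺]_in) with z = +1.
= (61.7/1) · log₁₀(1.53/2.57) = 61.70 · log₁₀(0.5953)
= 61.70 · (-0.2252) = -13.90 mV

-13.9 mV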